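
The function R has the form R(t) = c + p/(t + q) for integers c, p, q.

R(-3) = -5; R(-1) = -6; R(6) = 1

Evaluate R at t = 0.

(R(t) − c)(t + q) = p for each data point; the three points give a linear system in c and q, then p follows.
Solving: c = -3, q = -3, p = 12, so R(t) = -3 + 12/(t − 3).
Then R(0) = -3 + 12/(-3) = -7.

-7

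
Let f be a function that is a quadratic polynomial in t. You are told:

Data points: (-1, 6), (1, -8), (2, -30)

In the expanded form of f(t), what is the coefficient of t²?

-5

Write f(t) = at² + bt + c; the 3 given values yield a linear system in the 3 coefficients.
Solving, f(t) = -5t² - 7t + 4.
The coefficient of t² is -5.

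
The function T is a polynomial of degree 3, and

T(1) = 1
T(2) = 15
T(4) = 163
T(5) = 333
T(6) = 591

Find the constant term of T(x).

3

Write T(x) = ax³ + bx² + cx + d; the 5 given values yield a linear system in the 4 coefficients.
Solving, T(x) = 3x³ - x² - 4x + 3.
The constant term is T(0) = 3.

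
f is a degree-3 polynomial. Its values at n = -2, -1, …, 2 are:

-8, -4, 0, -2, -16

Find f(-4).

First differences: 4, 4, -2, -14. Second differences: 0, -6, -12. Third differences: -6, -6.
Level-3 differences are constant, so f has degree 3.
Fitting a degree-3 polynomial gives f(n) = -n³ - 3n² + 2n.
Then f(-4) = 8.

8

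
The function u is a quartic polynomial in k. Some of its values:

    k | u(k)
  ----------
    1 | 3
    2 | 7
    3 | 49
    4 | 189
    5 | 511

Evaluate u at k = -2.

-21

Write u(k) = ak^4 + bk³ + ck² + dk + e; the 5 given values yield a linear system in the 5 coefficients.
Solving, u(k) = k^4 - 6k² + 7k + 1.
Then u(-2) = -21.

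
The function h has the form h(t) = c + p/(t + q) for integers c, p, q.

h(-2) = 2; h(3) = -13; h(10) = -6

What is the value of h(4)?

(h(t) − c)(t + q) = p for each data point; the three points give a linear system in c and q, then p follows.
Solving: c = -4, q = -1, p = -18, so h(t) = -4 − 18/(t − 1).
Then h(4) = -4 − 18/3 = -10.

-10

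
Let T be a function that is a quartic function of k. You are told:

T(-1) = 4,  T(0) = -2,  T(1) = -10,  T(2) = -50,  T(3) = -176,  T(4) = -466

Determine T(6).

-1970

First differences: -6, -8, -40, -126, -290. Second differences: -2, -32, -86, -164. Third differences: -30, -54, -78. Fourth differences: -24, -24.
Level-4 differences are constant, so T has degree 4.
Fitting a degree-4 polynomial gives T(k) = -k^4 - 3k³ - 4k - 2.
Then T(6) = -1970.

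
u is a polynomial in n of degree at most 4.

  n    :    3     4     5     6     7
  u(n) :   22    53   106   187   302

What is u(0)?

Write u(n) = an^4 + bn³ + cn² + dn + e; the 5 given values yield a linear system in the 5 coefficients.
Solving, the leading coefficient vanishes, and u(n) = n³ - n² + n + 1.
The constant term is u(0) = 1.

1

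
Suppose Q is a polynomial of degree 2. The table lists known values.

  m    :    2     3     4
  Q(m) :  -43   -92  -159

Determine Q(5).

-244

Write Q(m) = am² + bm + c; the 3 given values yield a linear system in the 3 coefficients.
Solving, Q(m) = -9m² - 4m + 1.
Then Q(5) = -244.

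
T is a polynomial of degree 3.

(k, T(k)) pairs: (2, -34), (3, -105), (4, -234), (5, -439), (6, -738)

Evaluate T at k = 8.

-1690

First differences: -71, -129, -205, -299. Second differences: -58, -76, -94. Third differences: -18, -18.
Level-3 differences are constant, so T has degree 3.
Fitting a degree-3 polynomial gives T(k) = -3k³ - 2k² - 4k + 6.
Then T(8) = -1690.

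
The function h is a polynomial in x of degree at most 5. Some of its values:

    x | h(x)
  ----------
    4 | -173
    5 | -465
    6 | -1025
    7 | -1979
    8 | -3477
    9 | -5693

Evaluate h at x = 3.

First differences: -292, -560, -954, -1498, -2216. Second differences: -268, -394, -544, -718. Third differences: -126, -150, -174. Fourth differences: -24, -24.
Level-4 differences are constant, so h has degree 4.
Fitting a degree-4 polynomial gives h(x) = -x^4 + x³ + 2x² - 2x - 5.
Then h(3) = -47.

-47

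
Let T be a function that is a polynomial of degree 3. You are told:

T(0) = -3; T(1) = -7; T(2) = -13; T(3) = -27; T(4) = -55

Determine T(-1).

First differences: -4, -6, -14, -28. Second differences: -2, -8, -14. Third differences: -6, -6.
Level-3 differences are constant, so T has degree 3.
Fitting a degree-3 polynomial gives T(n) = -n³ + 2n² - 5n - 3.
Then T(-1) = 5.

5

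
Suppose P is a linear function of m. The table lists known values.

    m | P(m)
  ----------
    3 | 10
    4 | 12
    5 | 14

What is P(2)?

Write P(m) = am + b; the 3 given values yield a linear system in the 2 coefficients.
Solving, P(m) = 2m + 4.
Then P(2) = 8.

8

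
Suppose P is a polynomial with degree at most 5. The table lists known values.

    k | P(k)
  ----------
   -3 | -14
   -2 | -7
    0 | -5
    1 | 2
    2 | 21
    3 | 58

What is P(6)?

337

Write P(k) = ak^5 + bk^4 + ck³ + dk² + ek + p; the 6 given values yield a linear system in the 6 coefficients.
Solving, the top 2 coefficients vanish, and P(k) = k³ + 3k² + 3k - 5.
Then P(6) = 337.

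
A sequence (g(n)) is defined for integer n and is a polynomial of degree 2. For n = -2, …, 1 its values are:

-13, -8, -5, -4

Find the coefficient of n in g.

2

Write g(n) = an² + bn + c; the 4 given values yield a linear system in the 3 coefficients.
Solving, g(n) = -n² + 2n - 5.
The coefficient of n is 2.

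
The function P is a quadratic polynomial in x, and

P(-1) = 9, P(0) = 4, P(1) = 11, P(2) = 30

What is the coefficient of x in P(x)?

1

First differences: -5, 7, 19. Second differences: 12, 12.
Level-2 differences are constant, so P has degree 2.
Fitting a degree-2 polynomial gives P(x) = 6x² + x + 4.
The coefficient of x is 1.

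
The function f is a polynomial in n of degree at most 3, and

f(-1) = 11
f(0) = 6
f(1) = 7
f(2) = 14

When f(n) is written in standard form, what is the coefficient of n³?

0

Write f(n) = an³ + bn² + cn + d; the 4 given values yield a linear system in the 4 coefficients.
Solving, the leading coefficient vanishes, and f(n) = 3n² - 2n + 6.
The coefficient of n³ is 0.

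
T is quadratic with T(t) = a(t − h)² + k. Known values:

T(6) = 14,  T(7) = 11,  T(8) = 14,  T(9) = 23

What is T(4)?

38

First differences -3, 3, 9; second difference 6 = 2a, so a = 3.
Expanding, the t-coefficient is −2ah = -6h; matching it to the data gives h = 7, and then k = 11.
So T(t) = 3(t − 7)² + 11.
T(4) = 3·(-3)² + 11 = 38.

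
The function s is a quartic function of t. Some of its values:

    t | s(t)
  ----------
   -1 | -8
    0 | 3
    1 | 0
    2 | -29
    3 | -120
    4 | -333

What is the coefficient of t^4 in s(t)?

Write s(t) = at^4 + bt³ + ct² + dt + e; the 6 given values yield a linear system in the 5 coefficients.
Solving, s(t) = -t^4 - 6t² + 4t + 3.
The coefficient of t^4 is -1.

-1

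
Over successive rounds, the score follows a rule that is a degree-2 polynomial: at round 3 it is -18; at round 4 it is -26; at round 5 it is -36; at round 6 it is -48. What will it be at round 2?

Write the value at m as s(m).
Write s(m) = am² + bm + c; the 4 given values yield a linear system in the 3 coefficients.
Solving, s(m) = -m² - m - 6.
Then s(2) = -12.

-12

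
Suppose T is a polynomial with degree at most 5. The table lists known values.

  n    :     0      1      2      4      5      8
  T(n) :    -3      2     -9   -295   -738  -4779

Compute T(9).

Write T(n) = an^5 + bn^4 + cn³ + dn² + en + p; the 6 given values yield a linear system in the 6 coefficients.
Solving, the leading coefficient vanishes, and T(n) = -n^4 - 2n³ + 5n² + 3n - 3.
Then T(9) = -7590.

-7590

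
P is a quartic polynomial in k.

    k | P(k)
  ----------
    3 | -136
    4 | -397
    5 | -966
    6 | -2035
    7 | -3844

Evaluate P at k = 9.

-10882

Write P(k) = ak^4 + bk³ + ck² + dk + e; the 5 given values yield a linear system in the 5 coefficients.
Solving, P(k) = -2k^4 + 4k³ - 8k² - 3k - 1.
Then P(9) = -10882.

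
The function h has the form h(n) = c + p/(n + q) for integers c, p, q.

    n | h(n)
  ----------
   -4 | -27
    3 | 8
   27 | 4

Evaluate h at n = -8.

-3

(h(n) − c)(n + q) = p for each data point; the three points give a linear system in c and q, then p follows.
Solving: c = 3, q = 3, p = 30, so h(n) = 3 + 30/(n + 3).
Then h(-8) = 3 + 30/(-5) = -3.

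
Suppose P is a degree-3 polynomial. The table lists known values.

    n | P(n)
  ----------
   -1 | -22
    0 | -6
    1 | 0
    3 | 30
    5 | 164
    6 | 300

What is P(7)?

Write P(n) = an³ + bn² + cn + d; the 6 given values yield a linear system in the 4 coefficients.
Solving, P(n) = 2n³ - 5n² + 9n - 6.
Then P(7) = 498.

498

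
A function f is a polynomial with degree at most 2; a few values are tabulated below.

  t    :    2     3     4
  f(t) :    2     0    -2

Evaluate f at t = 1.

4

First differences: -2, -2.
Level-1 differences are constant, so f has degree 1.
Fitting a degree-1 polynomial gives f(t) = -2t + 6.
Then f(1) = 4.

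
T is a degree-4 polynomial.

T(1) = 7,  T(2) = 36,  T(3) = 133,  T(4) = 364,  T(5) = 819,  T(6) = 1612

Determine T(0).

Write T(t) = at^4 + bt³ + ct² + dt + e; the 6 given values yield a linear system in the 5 coefficients.
Solving, T(t) = t^4 + t³ + 3t² - 2t + 4.
Then T(0) = 4.

4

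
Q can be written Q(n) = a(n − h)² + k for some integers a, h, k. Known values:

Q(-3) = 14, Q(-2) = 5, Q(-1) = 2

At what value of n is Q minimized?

-1

First differences -9, -3; second difference 6 = 2a, so a = 3.
Expanding, the n-coefficient is −2ah = -6h; matching it to the data gives h = -1, and then k = 2.
So Q(n) = 3(n + 1)² + 2.
Hence h = -1.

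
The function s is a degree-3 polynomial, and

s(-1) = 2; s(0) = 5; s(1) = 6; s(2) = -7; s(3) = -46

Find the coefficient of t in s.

4

First differences: 3, 1, -13, -39. Second differences: -2, -14, -26. Third differences: -12, -12.
Level-3 differences are constant, so s has degree 3.
Fitting a degree-3 polynomial gives s(t) = -2t³ - t² + 4t + 5.
The coefficient of t is 4.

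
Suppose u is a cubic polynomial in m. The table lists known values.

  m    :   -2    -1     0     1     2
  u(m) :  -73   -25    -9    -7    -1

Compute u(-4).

First differences: 48, 16, 2, 6. Second differences: -32, -14, 4. Third differences: 18, 18.
Level-3 differences are constant, so u has degree 3.
Fitting a degree-3 polynomial gives u(m) = 3m³ - 7m² + 6m - 9.
Then u(-4) = -337.

-337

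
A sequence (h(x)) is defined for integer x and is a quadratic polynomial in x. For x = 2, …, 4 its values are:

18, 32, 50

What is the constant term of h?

Write h(x) = ax² + bx + c; the 3 given values yield a linear system in the 3 coefficients.
Solving, h(x) = 2x² + 4x + 2.
The constant term is h(0) = 2.

2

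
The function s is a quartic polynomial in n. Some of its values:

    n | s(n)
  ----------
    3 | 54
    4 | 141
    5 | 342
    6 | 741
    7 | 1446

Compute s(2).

21

Write s(n) = an^4 + bn³ + cn² + dn + e; the 5 given values yield a linear system in the 5 coefficients.
Solving, s(n) = n^4 - 4n³ + 8n² + 4n - 3.
Then s(2) = 21.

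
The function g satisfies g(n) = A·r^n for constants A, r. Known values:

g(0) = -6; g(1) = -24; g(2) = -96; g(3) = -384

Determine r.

Consecutive ratio: -24/(-6) = 4, and -96/(-24) = 4, so r = 4.
Then A·4^0 = -6 gives A = -6, and g(n) = -6·4^n.

4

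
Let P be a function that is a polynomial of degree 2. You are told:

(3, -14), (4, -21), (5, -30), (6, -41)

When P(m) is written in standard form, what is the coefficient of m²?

-1

First differences: -7, -9, -11. Second differences: -2, -2.
Level-2 differences are constant, so P has degree 2.
Fitting a degree-2 polynomial gives P(m) = -m² - 5.
The coefficient of m² is -1.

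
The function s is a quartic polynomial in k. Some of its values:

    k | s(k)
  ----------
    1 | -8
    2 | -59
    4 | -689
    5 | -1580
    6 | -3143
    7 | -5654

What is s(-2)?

Write s(k) = ak^4 + bk³ + ck² + dk + e; the 6 given values yield a linear system in the 5 coefficients.
Solving, s(k) = -2k^4 - 2k³ - 4k² + 5k - 5.
Then s(-2) = -47.

-47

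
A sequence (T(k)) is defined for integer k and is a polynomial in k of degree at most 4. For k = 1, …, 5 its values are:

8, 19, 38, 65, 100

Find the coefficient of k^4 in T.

First differences: 11, 19, 27, 35. Second differences: 8, 8, 8.
Level-2 differences are constant, so T has degree 2.
Fitting a degree-2 polynomial gives T(k) = 4k² - k + 5.
The coefficient of k^4 is 0.

0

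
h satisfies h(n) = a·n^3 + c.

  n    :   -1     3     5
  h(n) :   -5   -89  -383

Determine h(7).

From h(-1) = -5 and h(3) = -89: -1a + c = -5 and 27a + c = -89.
Subtracting: 28a = -84, so a = -3; then c = -5 − (-3)·(-1) = -8.
So h(n) = -3n³ − 8, and h(7) = -1037.

-1037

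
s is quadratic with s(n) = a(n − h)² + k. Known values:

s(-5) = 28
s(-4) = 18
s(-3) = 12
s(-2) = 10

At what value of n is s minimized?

-2

First differences -10, -6, -2; second difference 4 = 2a, so a = 2.
Expanding, the n-coefficient is −2ah = -4h; matching it to the data gives h = -2, and then k = 10.
So s(n) = 2(n + 2)² + 10.
Hence h = -2.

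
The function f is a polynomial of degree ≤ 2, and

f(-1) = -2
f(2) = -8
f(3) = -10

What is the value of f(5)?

Write f(x) = ax² + bx + c; the 3 given values yield a linear system in the 3 coefficients.
Solving, the leading coefficient vanishes, and f(x) = -2x - 4.
Then f(5) = -14.

-14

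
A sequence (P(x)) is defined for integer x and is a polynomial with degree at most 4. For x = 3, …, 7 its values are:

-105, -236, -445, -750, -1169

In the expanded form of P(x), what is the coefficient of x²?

-3

First differences: -131, -209, -305, -419. Second differences: -78, -96, -114. Third differences: -18, -18.
Level-3 differences are constant, so P has degree 3.
Fitting a degree-3 polynomial gives P(x) = -3x³ - 3x² + x.
The coefficient of x² is -3.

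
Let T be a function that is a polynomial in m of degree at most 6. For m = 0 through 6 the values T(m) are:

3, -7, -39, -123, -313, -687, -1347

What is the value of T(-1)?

-3

Write T(m) = am^6 + bm^5 + cm^4 + dm³ + em² + pm + q; the 7 given values yield a linear system in the 7 coefficients.
Solving, the top 2 coefficients vanish, and T(m) = -m^4 + m³ - 7m² - 3m + 3.
Then T(-1) = -3.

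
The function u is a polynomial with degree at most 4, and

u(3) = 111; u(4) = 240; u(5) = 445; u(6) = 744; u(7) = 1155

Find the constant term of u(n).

First differences: 129, 205, 299, 411. Second differences: 76, 94, 112. Third differences: 18, 18.
Level-3 differences are constant, so u has degree 3.
Fitting a degree-3 polynomial gives u(n) = 3n³ + 2n² + 4n.
The constant term is u(0) = 0.

0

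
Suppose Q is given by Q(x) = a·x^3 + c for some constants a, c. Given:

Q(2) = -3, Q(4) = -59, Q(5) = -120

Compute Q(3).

From Q(2) = -3 and Q(4) = -59: 8a + c = -3 and 64a + c = -59.
Subtracting: 56a = -56, so a = -1; then c = -3 − (-1)·8 = 5.
So Q(x) = -1x³ + 5, and Q(3) = -22.

-22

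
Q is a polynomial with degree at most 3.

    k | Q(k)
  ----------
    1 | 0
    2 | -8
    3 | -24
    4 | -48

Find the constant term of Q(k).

First differences: -8, -16, -24. Second differences: -8, -8.
Level-2 differences are constant, so Q has degree 2.
Fitting a degree-2 polynomial gives Q(k) = -4k² + 4k.
The constant term is Q(0) = 0.

0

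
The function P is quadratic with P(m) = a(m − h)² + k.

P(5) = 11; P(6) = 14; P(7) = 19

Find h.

4

First differences 3, 5; second difference 2 = 2a, so a = 1.
Expanding, the m-coefficient is −2ah = -2h; matching it to the data gives h = 4, and then k = 10.
So P(m) = 1(m − 4)² + 10.
Hence h = 4.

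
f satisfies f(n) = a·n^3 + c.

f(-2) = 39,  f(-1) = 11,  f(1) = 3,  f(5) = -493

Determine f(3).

From f(-2) = 39 and f(-1) = 11: -8a + c = 39 and -1a + c = 11.
Subtracting: 7a = -28, so a = -4; then c = 39 − (-4)·(-8) = 7.
So f(n) = -4n³ + 7, and f(3) = -101.

-101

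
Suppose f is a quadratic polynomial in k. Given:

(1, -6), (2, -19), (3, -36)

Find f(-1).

8

Write f(k) = ak² + bk + c; the 3 given values yield a linear system in the 3 coefficients.
Solving, f(k) = -2k² - 7k + 3.
Then f(-1) = 8.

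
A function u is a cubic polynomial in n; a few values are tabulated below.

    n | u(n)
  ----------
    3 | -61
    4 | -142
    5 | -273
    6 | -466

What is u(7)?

-733

Write u(n) = an³ + bn² + cn + d; the 4 given values yield a linear system in the 4 coefficients.
Solving, u(n) = -2n³ - n² + 2.
Then u(7) = -733.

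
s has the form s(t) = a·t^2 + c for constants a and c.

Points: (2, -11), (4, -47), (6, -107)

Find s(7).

From s(2) = -11 and s(4) = -47: 4a + c = -11 and 16a + c = -47.
Subtracting: 12a = -36, so a = -3; then c = -11 − (-3)·4 = 1.
So s(t) = -3t² + 1, and s(7) = -146.

-146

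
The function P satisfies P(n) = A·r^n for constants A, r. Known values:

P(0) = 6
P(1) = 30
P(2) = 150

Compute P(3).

Consecutive ratio: 30/6 = 5, and 150/30 = 5, so r = 5.
Then A·5^0 = 6 gives A = 6, and P(n) = 6·5^n.
P(3) = 6·5^3 = 750.

750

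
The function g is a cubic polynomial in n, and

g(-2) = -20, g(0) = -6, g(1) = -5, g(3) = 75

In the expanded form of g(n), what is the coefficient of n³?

3

Write g(n) = an³ + bn² + cn + d; the 4 given values yield a linear system in the 4 coefficients.
Solving, g(n) = 3n³ + n² - 3n - 6.
The coefficient of n³ is 3.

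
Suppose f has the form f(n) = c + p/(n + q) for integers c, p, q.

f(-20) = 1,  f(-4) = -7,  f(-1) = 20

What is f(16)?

(f(n) − c)(n + q) = p for each data point; the three points give a linear system in c and q, then p follows.
Solving: c = 2, q = 2, p = 18, so f(n) = 2 + 18/(n + 2).
Then f(16) = 2 + 18/18 = 3.

3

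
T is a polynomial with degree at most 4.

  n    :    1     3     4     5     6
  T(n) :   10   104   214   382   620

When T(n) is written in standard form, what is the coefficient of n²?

5

Write T(n) = an^4 + bn³ + cn² + dn + e; the 5 given values yield a linear system in the 5 coefficients.
Solving, the leading coefficient vanishes, and T(n) = 2n³ + 5n² + n + 2.
The coefficient of n² is 5.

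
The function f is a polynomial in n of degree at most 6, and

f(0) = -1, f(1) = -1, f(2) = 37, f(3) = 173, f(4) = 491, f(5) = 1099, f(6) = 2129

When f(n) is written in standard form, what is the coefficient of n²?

0

First differences: 0, 38, 136, 318, 608, 1030. Second differences: 38, 98, 182, 290, 422. Third differences: 60, 84, 108, 132. Fourth differences: 24, 24, 24.
Level-4 differences are constant, so f has degree 4.
Fitting a degree-4 polynomial gives f(n) = n^4 + 4n³ - 5n - 1.
The coefficient of n² is 0.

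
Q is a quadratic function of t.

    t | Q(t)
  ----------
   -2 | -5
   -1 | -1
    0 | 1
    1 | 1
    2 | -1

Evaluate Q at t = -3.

-11

First differences: 4, 2, 0, -2. Second differences: -2, -2, -2.
Level-2 differences are constant, so Q has degree 2.
Fitting a degree-2 polynomial gives Q(t) = -t² + t + 1.
Then Q(-3) = -11.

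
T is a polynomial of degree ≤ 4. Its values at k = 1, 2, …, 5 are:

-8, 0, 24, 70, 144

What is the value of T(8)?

First differences: 8, 24, 46, 74. Second differences: 16, 22, 28. Third differences: 6, 6.
Level-3 differences are constant, so T has degree 3.
Fitting a degree-3 polynomial gives T(k) = k³ + 2k² - 5k - 6.
Then T(8) = 594.

594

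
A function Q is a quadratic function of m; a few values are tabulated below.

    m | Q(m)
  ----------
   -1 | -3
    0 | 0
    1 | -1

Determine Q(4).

-28

Write Q(m) = am² + bm + c; the 3 given values yield a linear system in the 3 coefficients.
Solving, Q(m) = -2m² + m.
Then Q(4) = -28.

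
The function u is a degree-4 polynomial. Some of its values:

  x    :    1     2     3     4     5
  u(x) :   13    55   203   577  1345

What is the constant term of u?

5

Write u(x) = ax^4 + bx³ + cx² + dx + e; the 5 given values yield a linear system in the 5 coefficients.
Solving, u(x) = 2x^4 + 3x² + 3x + 5.
The constant term is u(0) = 5.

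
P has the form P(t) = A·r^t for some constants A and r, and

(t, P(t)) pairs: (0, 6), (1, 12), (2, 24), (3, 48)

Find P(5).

192

Consecutive ratio: 12/6 = 2, and 24/12 = 2, so r = 2.
Then A·2^0 = 6 gives A = 6, and P(t) = 6·2^t.
P(5) = 6·2^5 = 192.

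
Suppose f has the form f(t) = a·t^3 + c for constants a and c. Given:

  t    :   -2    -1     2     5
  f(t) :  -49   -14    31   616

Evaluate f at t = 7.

From f(-2) = -49 and f(-1) = -14: -8a + c = -49 and -1a + c = -14.
Subtracting: 7a = 35, so a = 5; then c = -49 − 5·(-8) = -9.
So f(t) = 5t³ − 9, and f(7) = 1706.

1706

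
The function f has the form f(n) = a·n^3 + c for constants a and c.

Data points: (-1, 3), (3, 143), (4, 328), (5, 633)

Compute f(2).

From f(-1) = 3 and f(3) = 143: -1a + c = 3 and 27a + c = 143.
Subtracting: 28a = 140, so a = 5; then c = 3 − 5·(-1) = 8.
So f(n) = 5n³ + 8, and f(2) = 48.

48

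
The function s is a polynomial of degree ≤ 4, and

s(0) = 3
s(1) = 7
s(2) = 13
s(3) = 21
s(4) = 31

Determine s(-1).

1

First differences: 4, 6, 8, 10. Second differences: 2, 2, 2.
Level-2 differences are constant, so s has degree 2.
Fitting a degree-2 polynomial gives s(x) = x² + 3x + 3.
Then s(-1) = 1.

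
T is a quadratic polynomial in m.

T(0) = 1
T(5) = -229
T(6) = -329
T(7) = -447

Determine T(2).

Write T(m) = am² + bm + c; the 4 given values yield a linear system in the 3 coefficients.
Solving, T(m) = -9m² - m + 1.
Then T(2) = -37.

-37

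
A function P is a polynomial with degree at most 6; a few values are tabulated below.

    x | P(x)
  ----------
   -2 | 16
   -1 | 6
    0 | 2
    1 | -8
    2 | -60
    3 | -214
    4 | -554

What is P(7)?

-3890

First differences: -10, -4, -10, -52, -154, -340. Second differences: 6, -6, -42, -102, -186. Third differences: -12, -36, -60, -84. Fourth differences: -24, -24, -24.
Level-4 differences are constant, so P has degree 4.
Fitting a degree-4 polynomial gives P(x) = -x^4 - 4x³ - 2x² - 3x + 2.
Then P(7) = -3890.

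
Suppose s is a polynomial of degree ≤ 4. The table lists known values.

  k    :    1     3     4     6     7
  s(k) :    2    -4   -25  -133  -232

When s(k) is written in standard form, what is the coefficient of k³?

-1

Write s(k) = ak^4 + bk³ + ck² + dk + e; the 5 given values yield a linear system in the 5 coefficients.
Solving, the leading coefficient vanishes, and s(k) = -k³ + 2k² + 2k - 1.
The coefficient of k³ is -1.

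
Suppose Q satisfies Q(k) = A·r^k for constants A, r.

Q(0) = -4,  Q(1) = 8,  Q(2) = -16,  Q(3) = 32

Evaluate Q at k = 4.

Consecutive ratio: 8/(-4) = -2, and -16/8 = -2, so r = -2.
Then A·(-2)^0 = -4 gives A = -4, and Q(k) = -4·(-2)^k.
Q(4) = -4·(-2)^4 = -64.

-64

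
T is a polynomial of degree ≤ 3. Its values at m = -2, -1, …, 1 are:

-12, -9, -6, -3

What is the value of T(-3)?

-15

First differences: 3, 3, 3.
Level-1 differences are constant, so T has degree 1.
Fitting a degree-1 polynomial gives T(m) = 3m - 6.
Then T(-3) = -15.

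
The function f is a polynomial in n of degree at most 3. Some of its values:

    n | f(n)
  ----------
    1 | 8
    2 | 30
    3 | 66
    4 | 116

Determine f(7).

350

Write f(n) = an³ + bn² + cn + d; the 4 given values yield a linear system in the 4 coefficients.
Solving, the leading coefficient vanishes, and f(n) = 7n² + n.
Then f(7) = 350.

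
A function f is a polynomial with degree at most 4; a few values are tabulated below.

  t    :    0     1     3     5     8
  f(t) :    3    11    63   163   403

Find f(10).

Write f(t) = at^4 + bt³ + ct² + dt + e; the 5 given values yield a linear system in the 5 coefficients.
Solving, the top 2 coefficients vanish, and f(t) = 6t² + 2t + 3.
Then f(10) = 623.

623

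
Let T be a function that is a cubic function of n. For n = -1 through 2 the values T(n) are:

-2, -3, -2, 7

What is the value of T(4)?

73

Write T(n) = an³ + bn² + cn + d; the 4 given values yield a linear system in the 4 coefficients.
Solving, T(n) = n³ + n² - n - 3.
Then T(4) = 73.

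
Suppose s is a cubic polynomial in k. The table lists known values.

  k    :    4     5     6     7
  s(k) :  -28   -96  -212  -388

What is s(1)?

Write s(k) = ak³ + bk² + ck + d; the 4 given values yield a linear system in the 4 coefficients.
Solving, s(k) = -2k³ + 6k² + 4.
Then s(1) = 8.

8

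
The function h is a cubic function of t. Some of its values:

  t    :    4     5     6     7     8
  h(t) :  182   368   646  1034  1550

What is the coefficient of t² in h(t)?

First differences: 186, 278, 388, 516. Second differences: 92, 110, 128. Third differences: 18, 18.
Level-3 differences are constant, so h has degree 3.
Fitting a degree-3 polynomial gives h(t) = 3t³ + t² - 6t - 2.
The coefficient of t² is 1.

1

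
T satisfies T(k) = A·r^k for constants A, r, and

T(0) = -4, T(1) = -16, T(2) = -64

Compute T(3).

Consecutive ratio: -16/(-4) = 4, and -64/(-16) = 4, so r = 4.
Then A·4^0 = -4 gives A = -4, and T(k) = -4·4^k.
T(3) = -4·4^3 = -256.

-256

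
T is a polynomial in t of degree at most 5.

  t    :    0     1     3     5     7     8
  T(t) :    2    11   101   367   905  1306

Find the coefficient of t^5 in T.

0

Write T(t) = at^5 + bt^4 + ct³ + dt² + et + p; the 6 given values yield a linear system in the 6 coefficients.
Solving, the top 2 coefficients vanish, and T(t) = 2t³ + 4t² + 3t + 2.
The coefficient of t^5 is 0.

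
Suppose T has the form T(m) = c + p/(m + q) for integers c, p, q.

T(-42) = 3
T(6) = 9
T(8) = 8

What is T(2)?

(T(m) − c)(m + q) = p for each data point; the three points give a linear system in c and q, then p follows.
Solving: c = 4, q = 2, p = 40, so T(m) = 4 + 40/(m + 2).
Then T(2) = 4 + 40/4 = 14.

14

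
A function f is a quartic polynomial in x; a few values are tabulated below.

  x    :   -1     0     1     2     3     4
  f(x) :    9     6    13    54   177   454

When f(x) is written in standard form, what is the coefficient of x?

0

First differences: -3, 7, 41, 123, 277. Second differences: 10, 34, 82, 154. Third differences: 24, 48, 72. Fourth differences: 24, 24.
Level-4 differences are constant, so f has degree 4.
Fitting a degree-4 polynomial gives f(x) = x^4 + 2x³ + 4x² + 6.
The coefficient of x is 0.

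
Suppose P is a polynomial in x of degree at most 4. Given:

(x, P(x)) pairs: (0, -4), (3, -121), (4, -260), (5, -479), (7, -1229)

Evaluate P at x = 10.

Write P(x) = ax^4 + bx³ + cx² + dx + e; the 5 given values yield a linear system in the 5 coefficients.
Solving, the leading coefficient vanishes, and P(x) = -3x³ - 4x² - 4.
Then P(10) = -3404.

-3404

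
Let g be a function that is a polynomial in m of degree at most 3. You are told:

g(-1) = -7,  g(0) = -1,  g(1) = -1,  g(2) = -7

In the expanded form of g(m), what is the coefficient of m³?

0

First differences: 6, 0, -6. Second differences: -6, -6.
Level-2 differences are constant, so g has degree 2.
Fitting a degree-2 polynomial gives g(m) = -3m² + 3m - 1.
The coefficient of m³ is 0.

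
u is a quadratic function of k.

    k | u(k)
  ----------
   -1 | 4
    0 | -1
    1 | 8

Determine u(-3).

56

Write u(k) = ak² + bk + c; the 3 given values yield a linear system in the 3 coefficients.
Solving, u(k) = 7k² + 2k - 1.
Then u(-3) = 56.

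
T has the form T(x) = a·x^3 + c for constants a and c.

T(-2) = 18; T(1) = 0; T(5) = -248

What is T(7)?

-684

From T(-2) = 18 and T(1) = 0: -8a + c = 18 and 1a + c = 0.
Subtracting: 9a = -18, so a = -2; then c = 18 − (-2)·(-8) = 2.
So T(x) = -2x³ + 2, and T(7) = -684.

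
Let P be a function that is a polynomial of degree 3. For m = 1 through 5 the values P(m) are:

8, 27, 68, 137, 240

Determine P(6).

383

First differences: 19, 41, 69, 103. Second differences: 22, 28, 34. Third differences: 6, 6.
Level-3 differences are constant, so P has degree 3.
Extending the table by one column gives the next first difference 143, so P(6) = 240 + 143 = 383.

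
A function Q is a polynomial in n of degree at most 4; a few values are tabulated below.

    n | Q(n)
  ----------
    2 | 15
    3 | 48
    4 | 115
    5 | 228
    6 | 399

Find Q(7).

640

First differences: 33, 67, 113, 171. Second differences: 34, 46, 58. Third differences: 12, 12.
Level-3 differences are constant, so Q has degree 3.
Extending the table by one column gives the next first difference 241, so Q(7) = 399 + 241 = 640.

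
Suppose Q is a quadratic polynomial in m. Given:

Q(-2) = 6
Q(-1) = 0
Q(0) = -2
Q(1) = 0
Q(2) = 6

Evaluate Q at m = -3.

16

First differences: -6, -2, 2, 6. Second differences: 4, 4, 4.
Level-2 differences are constant, so Q has degree 2.
Fitting a degree-2 polynomial gives Q(m) = 2m² - 2.
Then Q(-3) = 16.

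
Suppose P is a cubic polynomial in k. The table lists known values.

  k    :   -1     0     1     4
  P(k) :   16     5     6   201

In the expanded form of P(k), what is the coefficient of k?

Write P(k) = ak³ + bk² + ck + d; the 4 given values yield a linear system in the 4 coefficients.
Solving, P(k) = 2k³ + 6k² - 7k + 5.
The coefficient of k is -7.

-7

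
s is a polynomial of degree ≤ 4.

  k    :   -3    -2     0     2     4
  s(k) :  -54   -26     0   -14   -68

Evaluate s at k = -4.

Write s(k) = ak^4 + bk³ + ck² + dk + e; the 5 given values yield a linear system in the 5 coefficients.
Solving, the top 2 coefficients vanish, and s(k) = -5k² + 3k.
Then s(-4) = -92.

-92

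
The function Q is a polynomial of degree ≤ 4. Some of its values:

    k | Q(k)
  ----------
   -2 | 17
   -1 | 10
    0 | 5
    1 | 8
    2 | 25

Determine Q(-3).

Write Q(k) = ak^4 + bk³ + ck² + dk + e; the 5 given values yield a linear system in the 5 coefficients.
Solving, the leading coefficient vanishes, and Q(k) = k³ + 4k² - 2k + 5.
Then Q(-3) = 20.

20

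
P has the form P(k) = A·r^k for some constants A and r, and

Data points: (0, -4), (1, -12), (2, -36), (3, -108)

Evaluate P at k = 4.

Consecutive ratio: -12/(-4) = 3, and -36/(-12) = 3, so r = 3.
Then A·3^0 = -4 gives A = -4, and P(k) = -4·3^k.
P(4) = -4·3^4 = -324.

-324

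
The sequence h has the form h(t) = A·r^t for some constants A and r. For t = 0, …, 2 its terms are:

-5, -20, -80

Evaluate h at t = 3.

-320

Consecutive ratio: -20/(-5) = 4, and -80/(-20) = 4, so r = 4.
Then A·4^0 = -5 gives A = -5, and h(t) = -5·4^t.
h(3) = -5·4^3 = -320.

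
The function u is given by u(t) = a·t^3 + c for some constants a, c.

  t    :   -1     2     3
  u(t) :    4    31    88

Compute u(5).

From u(-1) = 4 and u(2) = 31: -1a + c = 4 and 8a + c = 31.
Subtracting: 9a = 27, so a = 3; then c = 4 − 3·(-1) = 7.
So u(t) = 3t³ + 7, and u(5) = 382.

382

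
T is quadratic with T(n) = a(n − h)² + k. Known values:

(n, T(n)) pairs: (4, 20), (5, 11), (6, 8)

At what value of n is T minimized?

6

First differences -9, -3; second difference 6 = 2a, so a = 3.
Expanding, the n-coefficient is −2ah = -6h; matching it to the data gives h = 6, and then k = 8.
So T(n) = 3(n − 6)² + 8.
Hence h = 6.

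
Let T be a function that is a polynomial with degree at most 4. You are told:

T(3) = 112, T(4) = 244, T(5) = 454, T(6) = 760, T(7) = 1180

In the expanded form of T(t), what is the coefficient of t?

0

First differences: 132, 210, 306, 420. Second differences: 78, 96, 114. Third differences: 18, 18.
Level-3 differences are constant, so T has degree 3.
Fitting a degree-3 polynomial gives T(t) = 3t³ + 3t² + 4.
The coefficient of t is 0.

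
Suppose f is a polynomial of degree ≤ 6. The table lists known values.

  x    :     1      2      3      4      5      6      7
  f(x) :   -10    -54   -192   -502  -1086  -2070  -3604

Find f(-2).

-22

First differences: -44, -138, -310, -584, -984, -1534. Second differences: -94, -172, -274, -400, -550. Third differences: -78, -102, -126, -150. Fourth differences: -24, -24, -24.
Level-4 differences are constant, so f has degree 4.
Fitting a degree-4 polynomial gives f(x) = -x^4 - 3x³ - 4x² + 4x - 6.
Then f(-2) = -22.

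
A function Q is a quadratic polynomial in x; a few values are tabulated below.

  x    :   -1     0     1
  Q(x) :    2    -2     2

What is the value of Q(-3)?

34

Write Q(x) = ax² + bx + c; the 3 given values yield a linear system in the 3 coefficients.
Solving, Q(x) = 4x² - 2.
Then Q(-3) = 34.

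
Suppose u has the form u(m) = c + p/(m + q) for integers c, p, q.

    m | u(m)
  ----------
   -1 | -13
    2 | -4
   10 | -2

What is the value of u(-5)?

3

(u(m) − c)(m + q) = p for each data point; the three points give a linear system in c and q, then p follows.
Solving: c = -1, q = 2, p = -12, so u(m) = -1 − 12/(m + 2).
Then u(-5) = -1 − 12/(-3) = 3.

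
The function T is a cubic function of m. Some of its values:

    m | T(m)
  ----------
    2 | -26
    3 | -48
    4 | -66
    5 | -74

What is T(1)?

-6

Write T(m) = am³ + bm² + cm + d; the 4 given values yield a linear system in the 4 coefficients.
Solving, T(m) = m³ - 7m² - 6m + 6.
Then T(1) = -6.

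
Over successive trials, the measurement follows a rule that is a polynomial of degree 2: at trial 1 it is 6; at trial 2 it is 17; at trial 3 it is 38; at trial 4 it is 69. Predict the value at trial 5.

Write the value at m as f(m).
First differences: 11, 21, 31. Second differences: 10, 10.
Level-2 differences are constant, so f has degree 2.
Extending the table by one column gives the next first difference 41, so f(5) = 69 + 41 = 110.

110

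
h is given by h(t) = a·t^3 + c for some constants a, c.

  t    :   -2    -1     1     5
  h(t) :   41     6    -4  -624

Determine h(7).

-1714

From h(-2) = 41 and h(-1) = 6: -8a + c = 41 and -1a + c = 6.
Subtracting: 7a = -35, so a = -5; then c = 41 − (-5)·(-8) = 1.
So h(t) = -5t³ + 1, and h(7) = -1714.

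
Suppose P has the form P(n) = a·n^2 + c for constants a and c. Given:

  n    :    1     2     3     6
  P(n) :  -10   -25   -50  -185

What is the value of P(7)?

From P(1) = -10 and P(2) = -25: 1a + c = -10 and 4a + c = -25.
Subtracting: 3a = -15, so a = -5; then c = -10 − (-5)·1 = -5.
So P(n) = -5n² − 5, and P(7) = -250.

-250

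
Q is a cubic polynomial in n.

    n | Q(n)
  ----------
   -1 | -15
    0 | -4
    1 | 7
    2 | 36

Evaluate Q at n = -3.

-109

Write Q(n) = an³ + bn² + cn + d; the 4 given values yield a linear system in the 4 coefficients.
Solving, Q(n) = 3n³ + 8n - 4.
Then Q(-3) = -109.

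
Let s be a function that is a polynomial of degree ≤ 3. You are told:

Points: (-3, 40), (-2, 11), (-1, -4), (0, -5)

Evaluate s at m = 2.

Write s(m) = am³ + bm² + cm + d; the 4 given values yield a linear system in the 4 coefficients.
Solving, the leading coefficient vanishes, and s(m) = 7m² + 6m - 5.
Then s(2) = 35.

35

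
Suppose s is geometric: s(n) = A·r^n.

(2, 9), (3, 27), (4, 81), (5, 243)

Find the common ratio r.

3

Consecutive ratio: 27/9 = 3, and 81/27 = 3, so r = 3.
Then A·3^2 = 9 gives A = 1, and s(n) = 1·3^n.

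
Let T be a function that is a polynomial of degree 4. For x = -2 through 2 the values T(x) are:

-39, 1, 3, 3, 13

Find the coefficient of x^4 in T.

Write T(x) = ax^4 + bx³ + cx² + dx + e; the 5 given values yield a linear system in the 5 coefficients.
Solving, T(x) = -x^4 + 4x³ - 3x + 3.
The coefficient of x^4 is -1.

-1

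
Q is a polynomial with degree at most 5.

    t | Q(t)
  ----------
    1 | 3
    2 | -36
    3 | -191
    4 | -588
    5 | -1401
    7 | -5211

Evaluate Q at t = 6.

-2852

Write Q(t) = at^5 + bt^4 + ct³ + dt² + et + p; the 6 given values yield a linear system in the 6 coefficients.
Solving, the leading coefficient vanishes, and Q(t) = -2t^4 - t³ - 2t² + 4t + 4.
Then Q(6) = -2852.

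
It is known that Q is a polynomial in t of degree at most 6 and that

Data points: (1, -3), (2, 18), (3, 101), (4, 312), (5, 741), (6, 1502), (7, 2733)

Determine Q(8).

4596

First differences: 21, 83, 211, 429, 761, 1231. Second differences: 62, 128, 218, 332, 470. Third differences: 66, 90, 114, 138. Fourth differences: 24, 24, 24.
Level-4 differences are constant, so Q has degree 4.
Fitting a degree-4 polynomial gives Q(t) = t^4 + t³ - t - 4.
Then Q(8) = 4596.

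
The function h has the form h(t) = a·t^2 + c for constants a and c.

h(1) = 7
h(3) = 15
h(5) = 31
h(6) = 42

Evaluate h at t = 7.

From h(1) = 7 and h(3) = 15: 1a + c = 7 and 9a + c = 15.
Subtracting: 8a = 8, so a = 1; then c = 7 − 1·1 = 6.
So h(t) = 1t² + 6, and h(7) = 55.

55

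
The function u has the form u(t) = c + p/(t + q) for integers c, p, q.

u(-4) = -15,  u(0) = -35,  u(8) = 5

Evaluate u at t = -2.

-20

(u(t) − c)(t + q) = p for each data point; the three points give a linear system in c and q, then p follows.
Solving: c = -5, q = -2, p = 60, so u(t) = -5 + 60/(t − 2).
Then u(-2) = -5 + 60/(-4) = -20.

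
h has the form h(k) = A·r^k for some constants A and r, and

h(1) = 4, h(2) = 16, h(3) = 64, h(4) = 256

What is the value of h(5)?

Consecutive ratio: 16/4 = 4, and 64/16 = 4, so r = 4.
Then A·4^1 = 4 gives A = 1, and h(k) = 1·4^k.
h(5) = 1·4^5 = 1024.

1024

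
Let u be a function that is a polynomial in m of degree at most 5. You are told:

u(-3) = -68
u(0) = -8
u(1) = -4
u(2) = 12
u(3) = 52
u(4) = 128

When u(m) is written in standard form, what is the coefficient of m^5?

Write u(m) = am^5 + bm^4 + cm³ + dm² + em + p; the 6 given values yield a linear system in the 6 coefficients.
Solving, the top 2 coefficients vanish, and u(m) = 2m³ + 2m - 8.
The coefficient of m^5 is 0.

0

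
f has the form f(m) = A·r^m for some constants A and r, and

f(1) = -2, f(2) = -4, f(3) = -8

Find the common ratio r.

Consecutive ratio: -4/(-2) = 2, and -8/(-4) = 2, so r = 2.
Then A·2^1 = -2 gives A = -1, and f(m) = -1·2^m.

2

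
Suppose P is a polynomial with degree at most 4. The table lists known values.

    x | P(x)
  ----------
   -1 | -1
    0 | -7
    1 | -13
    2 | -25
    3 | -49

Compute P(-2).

First differences: -6, -6, -12, -24. Second differences: 0, -6, -12. Third differences: -6, -6.
Level-3 differences are constant, so P has degree 3.
Fitting a degree-3 polynomial gives P(x) = -x³ - 5x - 7.
Then P(-2) = 11.

11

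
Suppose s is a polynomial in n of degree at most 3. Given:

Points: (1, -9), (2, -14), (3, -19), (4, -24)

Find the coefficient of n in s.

-5

First differences: -5, -5, -5.
Level-1 differences are constant, so s has degree 1.
Fitting a degree-1 polynomial gives s(n) = -5n - 4.
The coefficient of n is -5.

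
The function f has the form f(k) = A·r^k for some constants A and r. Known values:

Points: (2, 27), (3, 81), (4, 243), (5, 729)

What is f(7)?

Consecutive ratio: 81/27 = 3, and 243/81 = 3, so r = 3.
Then A·3^2 = 27 gives A = 3, and f(k) = 3·3^k.
f(7) = 3·3^7 = 6561.

6561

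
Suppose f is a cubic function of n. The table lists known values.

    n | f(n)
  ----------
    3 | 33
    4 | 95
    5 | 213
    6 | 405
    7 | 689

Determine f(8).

First differences: 62, 118, 192, 284. Second differences: 56, 74, 92. Third differences: 18, 18.
Level-3 differences are constant, so f has degree 3.
Fitting a degree-3 polynomial gives f(n) = 3n³ - 8n² + 7n + 3.
Then f(8) = 1083.

1083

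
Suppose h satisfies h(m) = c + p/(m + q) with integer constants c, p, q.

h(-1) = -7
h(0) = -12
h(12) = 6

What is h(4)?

(h(m) − c)(m + q) = p for each data point; the three points give a linear system in c and q, then p follows.
Solving: c = 3, q = -2, p = 30, so h(m) = 3 + 30/(m − 2).
Then h(4) = 3 + 30/2 = 18.

18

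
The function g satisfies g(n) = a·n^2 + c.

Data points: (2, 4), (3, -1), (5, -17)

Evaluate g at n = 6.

-28

From g(2) = 4 and g(3) = -1: 4a + c = 4 and 9a + c = -1.
Subtracting: 5a = -5, so a = -1; then c = 4 − (-1)·4 = 8.
So g(n) = -1n² + 8, and g(6) = -28.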